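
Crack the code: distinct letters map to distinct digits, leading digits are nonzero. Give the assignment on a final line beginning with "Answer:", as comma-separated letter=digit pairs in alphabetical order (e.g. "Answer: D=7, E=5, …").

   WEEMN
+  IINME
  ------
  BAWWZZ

Step 1. [col 1: N + E ≡ Z (mod 10)] several values work for N in column 1 (N + E ≡ Z (mod 10), carry-in 0); try N=2. So N=2.
Step 2. [col 1: N + E ≡ Z (mod 10)] several values work for E in column 1 (N + E ≡ Z (mod 10), carry-in 0); try E=4, so E=4.
Step 3. [col 1: N + E ≡ Z (mod 10)] from column 1 (N=2, E=4, carry-in 0, digits 2,4 already taken and all letters distinct): Z must equal 6, so Z=6.
Step 4. [B] the sum has 6 digits but both addends have 5; that extra leading digit B is the final carry, namely 1. So B=1.
Step 5. [col 2: M + M ≡ Z (mod 10)] several values work for M in column 2 (M + M ≡ Z (mod 10), carry-in 0); try M=8, so M=8.
Step 6. [col 3: E + N ≡ W (mod 10)] column 3 reads E+N+carry(1)=W with E=4, N=2; with digits 1,2,4,6,8 already taken and all letters distinct, the only value for W is 7 ⇒ W=7.
Step 7. [col 4: E + I ≡ W (mod 10)] column 4 reads E+I+carry(0)=W with E=4, W=7; with digits 1,2,4,6,7,8 already taken and all letters distinct, the only value for I is 3 ⇒ I=3.
Step 8. [col 5: W + I ≡ A (mod 10)] column 5 reads W+I+carry(0)=A with W=7, I=3; with digits 1,2,3,4,6,7,8 already taken and all letters distinct, the only value for A is 0 ⇒ A=0.

Answer: A=0, B=1, E=4, I=3, M=8, N=2, W=7, Z=6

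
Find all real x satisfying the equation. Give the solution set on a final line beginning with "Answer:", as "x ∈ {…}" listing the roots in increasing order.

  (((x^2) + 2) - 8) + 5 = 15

Step 1. [(((x^2) + 2) - 8) + 5 = 15] the outer +5 inverts by subtracting 5, so sub: ((x^2) + 2) - 8 = 10.
Step 2. [((x^2) + 2) - 8 = 10] the outer -8 inverts by adding 8. So sub: (x^2) + 2 = 18.
Step 3. [(x^2) + 2 = 18] +2 is outermost — subtract 2 both sides. So sub: x^2 = 16.
Step 4. [x^2 = 16] √ both sides: 16 ≥ 0 gives two branches ⇒ sqrt: x = 4 or -4.

Answer: x ∈ {-4, 4}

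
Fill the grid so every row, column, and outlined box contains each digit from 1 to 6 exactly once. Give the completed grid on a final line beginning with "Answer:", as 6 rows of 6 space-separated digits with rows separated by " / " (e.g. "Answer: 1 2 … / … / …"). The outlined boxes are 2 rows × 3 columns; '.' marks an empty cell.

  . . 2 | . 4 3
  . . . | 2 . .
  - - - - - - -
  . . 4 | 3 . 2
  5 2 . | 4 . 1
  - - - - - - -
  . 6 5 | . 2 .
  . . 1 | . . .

Step 1. [r2c5∈{1,5,6}] col 5 places 1 nowhere but r2c5. So r2c5=1.
Step 2. [r5c1∈{3,4}] 3 has one home in row 5: r5c1 ⇒ r5c1=3.
Step 3. [r2c2∈{3,4,5}] 3 has one home in col 2: r2c2, so r2c2=3.
Step 4. [r2c3∈{6}] only 6 remains possible at r2c3, so r2c3=6.
Step 5. [r6c6∈{4,5,6}] in col 6, 6 fits only at r6c6. So r6c6=6.
Step 6. [r1c2∈{1,5}] across col 2, 5 lands solely at r1c2 ⇒ r1c2=5.
Step 7. [r3c1∈{1,6}] across col 1, 6 lands solely at r3c1, so r3c1=6.
Step 8. [r2c1∈{4}] nothing but 4 survives at r2c1 ⇒ r2c1=4.
Step 9. [r3c5∈{5}] r3c5's peers cover all but 5, so r3c5=5.
Step 10. [r1c1∈{1}] only 1 remains possible at r1c1 ⇒ r1c1=1.
Step 11. [r5c4∈{1}] only 1 remains possible at r5c4 ⇒ r5c4=1.
Step 12. [r5c6∈{4}] r5c6's peers cover all but 4. So r5c6=4.
Step 13. [r4c5∈{6}] only 6 remains possible at r4c5, so r4c5=6.
Step 14. [r2c6∈{5}] r2c6's peers cover all but 5 ⇒ r2c6=5.
Step 15. [r6c2∈{4}] only 4 remains possible at r6c2 ⇒ r6c2=4.
Step 16. [r4c3∈{3}] only 3 remains possible at r4c3 ⇒ r4c3=3.
Step 17. [r6c5∈{3}] nothing but 3 survives at r6c5 ⇒ r6c5=3.
Step 18. [r1c4∈{6}] r1c4 is down to just 6 ⇒ r1c4=6.
Step 19. [r3c2∈{1}] r3c2's peers cover all but 1, so r3c2=1.
Step 20. [r6c1∈{2}] r6c1's peers cover all but 2 ⇒ r6c1=2.
Step 21. [r6c4∈{5}] nothing but 5 survives at r6c4 ⇒ r6c4=5.

Answer: 1 5 2 6 4 3 / 4 3 6 2 1 5 / 6 1 4 3 5 2 / 5 2 3 4 6 1 / 3 6 5 1 2 4 / 2 4 1 5 3 6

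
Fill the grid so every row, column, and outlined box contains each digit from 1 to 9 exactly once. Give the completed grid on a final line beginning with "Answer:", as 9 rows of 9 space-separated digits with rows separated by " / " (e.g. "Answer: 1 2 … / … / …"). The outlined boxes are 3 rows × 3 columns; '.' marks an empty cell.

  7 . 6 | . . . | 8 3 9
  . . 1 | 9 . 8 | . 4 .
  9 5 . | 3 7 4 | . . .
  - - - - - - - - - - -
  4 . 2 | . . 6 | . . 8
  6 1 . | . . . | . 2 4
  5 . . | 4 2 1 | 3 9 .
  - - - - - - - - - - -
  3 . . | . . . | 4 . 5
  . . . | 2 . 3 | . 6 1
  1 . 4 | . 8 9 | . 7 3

Step 1. [r7c2∈{2,6,7,8,9}] row 7 places 2 nowhere but r7c2, so r7c2=2.
Step 2. [r2c7∈{2,5,6,7}] in box 3, 5 fits only at r2c7, so r2c7=5.
Step 3. [r7c3∈{7,8,9}] 9 has one home in row 7: r7c3, so r7c3=9.
Step 4. [r9c4∈{5,6}] r9c4 is the only open cell in row 9 admitting 5 ⇒ r9c4=5.
Step 5. [r4c4∈{7}] only 7 remains possible at r4c4 ⇒ r4c4=7.
Step 6. [r5c3∈{3,7,8}] in col 3, 3 fits only at r5c3, so r5c3=3.
Step 7. [r3c7∈{1,2,6}] col 7 places 6 nowhere but r3c7. So r3c7=6.
Step 8. [r5c6∈{5}] r5c6 has the single candidate 5, so r5c6=5.
Step 9. [r8c3∈{5,7,8}] across row 8, 5 lands solely at r8c3, so r8c3=5.
Step 10. [r6c3∈{7,8}] r6c3 is the only open cell in col 3 admitting 7, so r6c3=7.
Step 11. [r1c4∈{1}] r1c4's peers cover all but 1, so r1c4=1.
Step 12. [r8c1∈{8}] r8c1 has the single candidate 8, so r8c1=8.
Step 13. [r2c9∈{2,7}] 7 has one home in row 2: r2c9 ⇒ r2c9=7.
Step 14. [r4c7∈{1}] r4c7 is down to just 1, so r4c7=1.
Step 15. [r7c4∈{6}] r7c4 has the single candidate 6. So r7c4=6.
Step 16. [r4c2∈{9}] r4c2's peers cover all but 9. So r4c2=9.
Step 17. [r5c7∈{7}] nothing but 7 survives at r5c7, so r5c7=7.
Step 18. [r7c8∈{8}] only 8 remains possible at r7c8. So r7c8=8.
Step 19. [r2c5∈{6}] r2c5 is down to just 6 ⇒ r2c5=6.
Step 20. [r6c9∈{6}] only 6 remains possible at r6c9 ⇒ r6c9=6.
Step 21. [r9c7∈{2}] r9c7 is down to just 2. So r9c7=2.
Step 22. [r2c2∈{3}] r2c2 is down to just 3. So r2c2=3.
Step 23. [r3c8∈{1}] r3c8's peers cover all but 1. So r3c8=1.
Step 24. [r3c3∈{8}] only 8 remains possible at r3c3 ⇒ r3c3=8.
Step 25. [r8c2∈{7}] only 7 remains possible at r8c2. So r8c2=7.
Step 26. [r8c5∈{4}] r8c5's peers cover all but 4, so r8c5=4.
Step 27. [r4c8∈{5}] r4c8's peers cover all but 5. So r4c8=5.
Step 28. [r2c1∈{2}] r2c1 is down to just 2, so r2c1=2.
Step 29. [r6c2∈{8}] r6c2 has the single candidate 8. So r6c2=8.
Step 30. [r5c5∈{9}] r5c5 is down to just 9, so r5c5=9.
Step 31. [r1c5∈{5}] r1c5 is down to just 5, so r1c5=5.
Step 32. [r1c6∈{2}] only 2 remains possible at r1c6 ⇒ r1c6=2.
Step 33. [r7c6∈{7}] only 7 remains possible at r7c6 ⇒ r7c6=7.
Step 34. [r7c5∈{1}] r7c5's peers cover all but 1 ⇒ r7c5=1.
Step 35. [r3c9∈{2}] only 2 remains possible at r3c9. So r3c9=2.
Step 36. [r4c5∈{3}] nothing but 3 survives at r4c5 ⇒ r4c5=3.
Step 37. [r5c4∈{8}] nothing but 8 survives at r5c4, so r5c4=8.
Step 38. [r8c7∈{9}] r8c7's peers cover all but 9 ⇒ r8c7=9.
Step 39. [r1c2∈{4}] r1c2 has the single candidate 4. So r1c2=4.
Step 40. [r9c2∈{6}] r9c2 has the single candidate 6. So r9c2=6.

Answer: 7 4 6 1 5 2 8 3 9 / 2 3 1 9 6 8 5 4 7 / 9 5 8 3 7 4 6 1 2 / 4 9 2 7 3 6 1 5 8 / 6 1 3 8 9 5 7 2 4 / 5 8 7 4 2 1 3 9 6 / 3 2 9 6 1 7 4 8 5 / 8 7 5 2 4 3 9 6 1 / 1 6 4 5 8 9 2 7 3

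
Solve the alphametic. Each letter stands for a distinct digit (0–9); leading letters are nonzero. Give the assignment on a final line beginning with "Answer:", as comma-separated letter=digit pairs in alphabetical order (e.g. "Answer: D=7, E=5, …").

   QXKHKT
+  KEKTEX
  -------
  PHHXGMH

Step 1. [col 1: T + X ≡ H (mod 10)] several values work for X in column 1 (T + X ≡ H (mod 10), carry-in 0); try X=2 ⇒ X=2.
Step 2. [col 1: T + X ≡ H (mod 10)] H=0 is one option consistent with column 1 (T + X ≡ H (mod 10), carry-in 0) — take it. So H=0.
Step 3. [P] the sum has 7 digits but both addends have 6; that extra leading digit P is the final carry, namely 1. So P=1.
Step 4. [col 1: T + X ≡ H (mod 10)] from column 1 (X=2, H=0, carry-in 0, digits 0,1,2 already taken and all letters distinct): T must equal 8 ⇒ T=8.
Step 5. [col 2: K + E ≡ M (mod 10)] column 2 (K + E ≡ M (mod 10), carry-in 1) doesn't pin M yet; pick M=4 and continue, so M=4.
Step 6. [col 2: K + E ≡ M (mod 10)] no forcing yet in column 2 (carry-in 1); E=7 is free and consistent — try it. So E=7.
Step 7. [col 2: K + E ≡ M (mod 10)] column 2 reads K+E+carry(1)=M with E=7, M=4; with digits 0,1,2,4,7,8 already taken and all letters distinct, the only value for K is 6, so K=6.
Step 8. [col 3: H + T ≡ G (mod 10)] column 3: given H=0, T=8, carry-in 1, and digits 0,1,2,4,6,7,8 already taken and all letters distinct, H+T≡G (mod 10) forces G=9, so G=9.
Step 9. [col 6: Q + K ≡ H (mod 10)] from column 6 (K=6, H=0, carry-in 1, digits 0,1,2,4,6,7,8,9 already taken and all letters distinct): Q must equal 3, so Q=3.

Answer: E=7, G=9, H=0, K=6, M=4, P=1, Q=3, T=8, X=2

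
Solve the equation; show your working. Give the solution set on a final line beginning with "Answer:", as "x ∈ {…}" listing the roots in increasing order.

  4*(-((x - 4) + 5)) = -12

Step 1. [4*(-((x - 4) + 5)) = -12] LHS = 4·(…); ÷4 both sides, so div: -((x - 4) + 5) = -3.
Step 2. [-((x - 4) + 5) = -3] leading − — multiply by −1 ⇒ neg: (x - 4) + 5 = 3.
Step 3. [(x - 4) + 5 = 3] +5 is outermost — subtract 5 both sides. So sub: x - 4 = -2.
Step 4. [x - 4 = -2] peel the -4: add 4 from each side ⇒ sub: x = 2.

Answer: x ∈ {2}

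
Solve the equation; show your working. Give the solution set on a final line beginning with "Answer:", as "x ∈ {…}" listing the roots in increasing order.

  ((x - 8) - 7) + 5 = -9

Step 1. [((x - 8) - 7) + 5 = -9] 5 comes off first (subtract 5) ⇒ sub: (x - 8) - 7 = -14.
Step 2. [(x - 8) - 7 = -14] -7 is outermost — add 7 both sides ⇒ sub: x - 8 = -7.
Step 3. [x - 8 = -7] peel the -8: add 8 from each side. So sub: x = 1.

Answer: x ∈ {1}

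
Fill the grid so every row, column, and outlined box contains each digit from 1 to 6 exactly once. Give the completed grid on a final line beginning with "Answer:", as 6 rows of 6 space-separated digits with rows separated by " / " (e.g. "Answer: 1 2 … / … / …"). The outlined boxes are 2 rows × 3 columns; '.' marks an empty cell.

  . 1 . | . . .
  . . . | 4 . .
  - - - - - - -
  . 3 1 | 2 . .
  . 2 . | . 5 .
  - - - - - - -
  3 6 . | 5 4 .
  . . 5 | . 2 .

Step 1. [r3c5∈{6}] r3c5 has the single candidate 6 ⇒ r3c5=6.
Step 2. [r1c5∈{3}] r1c5 has the single candidate 3 ⇒ r1c5=3.
Step 3. [r1c4∈{6}] r1c4 is down to just 6 ⇒ r1c4=6.
Step 4. [r5c6∈{1}] r5c6's peers cover all but 1. So r5c6=1.
Step 5. [r3c1∈{4,5}] across row 3, 5 lands solely at r3c1 ⇒ r3c1=5.
Step 6. [r1c6∈{2,5}] in row 1, 5 fits only at r1c6, so r1c6=5.
Step 7. [r2c3∈{2,3,6}] r2c3 is the only open cell in row 2 admitting 3, so r2c3=3.
Step 8. [r4c3∈{4,6}] 6 has one home in col 3: r4c3. So r4c3=6.
Step 9. [r4c1∈{4}] only 4 remains possible at r4c1 ⇒ r4c1=4.
Step 10. [r1c1∈{2}] only 2 remains possible at r1c1, so r1c1=2.
Step 11. [r6c4∈{3}] r6c4 has the single candidate 3, so r6c4=3.
Step 12. [r2c2∈{5}] r2c2 is down to just 5, so r2c2=5.
Step 13. [r6c2∈{4}] r6c2 is down to just 4, so r6c2=4.
Step 14. [r4c4∈{1}] r4c4 is down to just 1 ⇒ r4c4=1.
Step 15. [r2c5∈{1}] r2c5 is down to just 1. So r2c5=1.
Step 16. [r2c1∈{6}] r2c1's peers cover all but 6, so r2c1=6.
Step 17. [r5c3∈{2}] r5c3 has the single candidate 2. So r5c3=2.
Step 18. [r1c3∈{4}] r1c3 is down to just 4. So r1c3=4.
Step 19. [r6c6∈{6}] nothing but 6 survives at r6c6. So r6c6=6.
Step 20. [r2c6∈{2}] nothing but 2 survives at r2c6. So r2c6=2.
Step 21. [r3c6∈{4}] nothing but 4 survives at r3c6, so r3c6=4.
Step 22. [r4c6∈{3}] r4c6 is down to just 3 ⇒ r4c6=3.
Step 23. [r6c1∈{1}] r6c1 has the single candidate 1. So r6c1=1.

Answer: 2 1 4 6 3 5 / 6 5 3 4 1 2 / 5 3 1 2 6 4 / 4 2 6 1 5 3 / 3 6 2 5 4 1 / 1 4 5 3 2 6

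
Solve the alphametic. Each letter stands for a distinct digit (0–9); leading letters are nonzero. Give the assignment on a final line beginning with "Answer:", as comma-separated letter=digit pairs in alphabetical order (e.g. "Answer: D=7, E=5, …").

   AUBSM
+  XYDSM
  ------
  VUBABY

Step 1. [col 1: M + M ≡ Y (mod 10)] M=6 is one option consistent with column 1 (M + M ≡ Y (mod 10), carry-in 0) — take it, so M=6.
Step 2. [V] V is the leading digit of a 6-digit sum of two 5-digit numbers; the final carry is exactly 1. So V=1.
Step 3. [col 1: M + M ≡ Y (mod 10)] column 1: given M=6, carry-in 0, and digits 1,6 already taken and all letters distinct, M+M≡Y (mod 10) forces Y=2 ⇒ Y=2.
Step 4. [col 2: S + S ≡ B (mod 10)] several values work for B in column 2 (S + S ≡ B (mod 10), carry-in 1); try B=7. So B=7.
Step 5. [col 2: S + S ≡ B (mod 10)] S=3 is one option consistent with column 2 (S + S ≡ B (mod 10), carry-in 1) — take it, so S=3.
Step 6. [col 3: B + D ≡ A (mod 10)] column 3 reads B+D+carry(0)=A with B=7; with digits 1,2,3,6,7 already taken and all letters distinct, the only value for A is 5, so A=5.
Step 7. [col 3: B + D ≡ A (mod 10)] from column 3 (B=7, A=5, carry-in 0, digits 1,2,3,5,6,7 already taken and all letters distinct): D must equal 8, so D=8.
Step 8. [col 4: U + Y ≡ B (mod 10)] column 4: given Y=2, B=7, carry-in 1, and digits 1,2,3,5,6,7,8 already taken and all letters distinct, U+Y≡B (mod 10) forces U=4, so U=4.
Step 9. [col 5: A + X ≡ U (mod 10)] in column 5 we have A+X≡U with carry-in 0; given A=5, U=4 and digits 1,2,3,4,5,6,7,8 already taken and all letters distinct, that pins X to 9 ⇒ X=9.

Answer: A=5, B=7, D=8, M=6, S=3, U=4, V=1, X=9, Y=2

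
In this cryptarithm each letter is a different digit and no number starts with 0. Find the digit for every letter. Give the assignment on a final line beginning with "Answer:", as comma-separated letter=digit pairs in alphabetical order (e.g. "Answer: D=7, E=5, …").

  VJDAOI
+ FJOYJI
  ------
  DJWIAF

Step 1. [col 1: I + I ≡ F (mod 10)] several values work for I in column 1 (I + I ≡ F (mod 10), carry-in 0); try I=8, so I=8.
Step 2. [col 1: I + I ≡ F (mod 10)] column 1: given I=8, carry-in 0, and digits 8 already taken and all letters distinct, I+I≡F (mod 10) forces F=6, so F=6.
Step 3. [col 2: O + J ≡ A (mod 10)] O=2 is one option consistent with column 2 (O + J ≡ A (mod 10), carry-in 1) — take it ⇒ O=2.
Step 4. [col 2: O + J ≡ A (mod 10)] no forcing yet in column 2 (carry-in 1); A=3 is free and consistent — try it, so A=3.
Step 5. [col 2: O + J ≡ A (mod 10)] from column 2 (O=2, A=3, carry-in 1, digits 2,3,6,8 already taken and all letters distinct): J must equal 0. So J=0.
Step 6. [col 3: A + Y ≡ I (mod 10)] column 3: given A=3, I=8, carry-in 0, and digits 0,2,3,6,8 already taken and all letters distinct, A+Y≡I (mod 10) forces Y=5, so Y=5.
Step 7. [col 4: D + O ≡ W (mod 10)] no forcing yet in column 4 (carry-in 0); W=9 is free and consistent — try it, so W=9.
Step 8. [col 4: D + O ≡ W (mod 10)] column 4 reads D+O+carry(0)=W with O=2, W=9; with digits 0,2,3,5,6,8,9 already taken and all letters distinct, the only value for D is 7. So D=7.
Step 9. [col 6: V + F ≡ D (mod 10)] in column 6 we have V+F≡D with carry-in 0; given F=6, D=7 and digits 0,2,3,5,6,7,8,9 already taken and all letters distinct, that pins V to 1. So V=1.

Answer: A=3, D=7, F=6, I=8, J=0, O=2, V=1, W=9, Y=5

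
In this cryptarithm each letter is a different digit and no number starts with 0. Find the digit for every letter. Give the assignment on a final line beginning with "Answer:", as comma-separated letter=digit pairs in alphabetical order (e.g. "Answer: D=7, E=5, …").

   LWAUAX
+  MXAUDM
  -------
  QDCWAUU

Step 1. [col 1: X + M ≡ U (mod 10)] several values work for U in column 1 (X + M ≡ U (mod 10), carry-in 0); try U=2. So U=2.
Step 2. [col 1: X + M ≡ U (mod 10)] X=3 is one option consistent with column 1 (X + M ≡ U (mod 10), carry-in 0) — take it ⇒ X=3.
Step 3. [col 1: X + M ≡ U (mod 10)] in column 1 we have X+M≡U with carry-in 0; given X=3, U=2 and digits 2,3 already taken and all letters distinct, that pins M to 9 ⇒ M=9.
Step 4. [Q] Q is the leading digit of a 7-digit sum of two 6-digit numbers; the final carry is exactly 1, so Q=1.
Step 5. [col 2: A + D ≡ U (mod 10)] several values work for D in column 2 (A + D ≡ U (mod 10), carry-in 1); try D=6 ⇒ D=6.
Step 6. [col 2: A + D ≡ U (mod 10)] from column 2 (D=6, U=2, carry-in 1, digits 1,2,3,6,9 already taken and all letters distinct): A must equal 5, so A=5.
Step 7. [col 4: A + A ≡ W (mod 10)] from column 4 (A=5, carry-in 0, digits 1,2,3,5,6,9 already taken and all letters distinct): W must equal 0, so W=0.
Step 8. [col 5: W + X ≡ C (mod 10)] column 5 reads W+X+carry(1)=C with W=0, X=3; with digits 0,1,2,3,5,6,9 already taken and all letters distinct, the only value for C is 4 ⇒ C=4.
Step 9. [col 6: L + M ≡ D (mod 10)] column 6: given M=9, D=6, carry-in 0, and digits 0,1,2,3,4,5,6,9 already taken and all letters distinct, L+M≡D (mod 10) forces L=7. So L=7.

Answer: A=5, C=4, D=6, L=7, M=9, Q=1, U=2, W=0, X=3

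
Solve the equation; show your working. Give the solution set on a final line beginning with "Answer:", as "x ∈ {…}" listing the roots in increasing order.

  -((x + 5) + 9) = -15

Step 1. [-((x + 5) + 9) = -15] leading − — multiply by −1 ⇒ neg: (x + 5) + 9 = 15.
Step 2. [(x + 5) + 9 = 15] subtract 9: x sits inside (… + 9), so sub: x + 5 = 6.
Step 3. [x + 5 = 6] the outer +5 inverts by subtracting 5. So sub: x = 1.

Answer: x ∈ {1}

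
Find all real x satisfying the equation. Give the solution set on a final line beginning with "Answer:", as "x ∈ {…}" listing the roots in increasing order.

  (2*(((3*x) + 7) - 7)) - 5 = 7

Step 1. [(2*(((3*x) + 7) - 7)) - 5 = 7] peel the -5: add 5 from each side, so sub: 2*(((3*x) + 7) - 7) = 12.
Step 2. [2*(((3*x) + 7) - 7) = 12] 2 out front; divide by 2 ⇒ div: ((3*x) + 7) - 7 = 6.
Step 3. [((3*x) + 7) - 7 = 6] peel the -7: add 7 from each side. So sub: (3*x) + 7 = 13.
Step 4. [(3*x) + 7 = 13] +7 is outermost — subtract 7 both sides, so sub: 3*x = 6.
Step 5. [3*x = 6] 3 out front; divide by 3 ⇒ div: x = 2.

Answer: x ∈ {2}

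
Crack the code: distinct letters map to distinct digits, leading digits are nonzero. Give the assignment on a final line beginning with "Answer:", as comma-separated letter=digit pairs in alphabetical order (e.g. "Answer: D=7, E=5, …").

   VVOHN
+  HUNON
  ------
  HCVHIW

Step 1. [H] H is the leading digit of a 6-digit sum of two 5-digit numbers; the final carry is exactly 1 ⇒ H=1.
Step 2. [col 1: N + N ≡ W (mod 10)] column 1 (N + N ≡ W (mod 10), carry-in 0) doesn't pin N yet; pick N=6 and continue, so N=6.
Step 3. [col 1: N + N ≡ W (mod 10)] in column 1 we have N+N≡W with carry-in 0; given N=6 and digits 1,6 already taken and all letters distinct, that pins W to 2. So W=2.
Step 4. [col 2: H + O ≡ I (mod 10)] no forcing yet in column 2 (carry-in 1); O=5 is free and consistent — try it ⇒ O=5.
Step 5. [col 2: H + O ≡ I (mod 10)] column 2 reads H+O+carry(1)=I with H=1, O=5; with digits 1,2,5,6 already taken and all letters distinct, the only value for I is 7, so I=7.
Step 6. [col 4: V + U ≡ V (mod 10)] in column 4 we have V+U≡V with carry-in 1; given nothing yet and digits 1,2,5,6,7 already taken and all letters distinct, that pins U to 9 ⇒ U=9.
Step 7. [col 4: V + U ≡ V (mod 10)] V=8 is one option consistent with column 4 (V + U ≡ V (mod 10), carry-in 1) — take it ⇒ V=8.
Step 8. [col 5: V + H ≡ C (mod 10)] in column 5 we have V+H≡C with carry-in 1; given V=8, H=1 and digits 1,2,5,6,7,8,9 already taken and all letters distinct, that pins C to 0. So C=0.

Answer: C=0, H=1, I=7, N=6, O=5, U=9, V=8, W=2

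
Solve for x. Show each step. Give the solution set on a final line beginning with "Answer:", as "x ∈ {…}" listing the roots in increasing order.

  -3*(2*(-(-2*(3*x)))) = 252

Step 1. [-3*(2*(-(-2*(3*x)))) = 252] leading coefficient -3: divide by -3 ⇒ div: 2*(-(-2*(3*x))) = -84.
Step 2. [2*(-(-2*(3*x))) = -84] LHS = 2·(…); ÷2 both sides ⇒ div: -(-2*(3*x)) = -42.
Step 3. [-(-2*(3*x)) = -42] leading − — multiply by −1, so neg: -2*(3*x) = 42.
Step 4. [-2*(3*x) = 42] leading coefficient -2: divide by -2, so div: 3*x = -21.
Step 5. [3*x = -21] 3 out front; divide by 3 ⇒ div: x = -7.

Answer: x ∈ {-7}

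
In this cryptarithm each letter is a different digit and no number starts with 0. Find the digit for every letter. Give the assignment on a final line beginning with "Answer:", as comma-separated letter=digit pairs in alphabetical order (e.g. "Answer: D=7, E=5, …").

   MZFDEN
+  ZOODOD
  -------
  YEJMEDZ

Step 1. [col 1: N + D ≡ Z (mod 10)] no forcing yet in column 1 (carry-in 0); D=5 is free and consistent — try it, so D=5.
Step 2. [col 1: N + D ≡ Z (mod 10)] no forcing yet in column 1 (carry-in 0); Z=2 is free and consistent — try it. So Z=2.
Step 3. [Y] the sum has 7 digits but both addends have 6; that extra leading digit Y is the final carry, namely 1. So Y=1.
Step 4. [col 1: N + D ≡ Z (mod 10)] from column 1 (D=5, Z=2, carry-in 0, digits 1,2,5 already taken and all letters distinct): N must equal 7 ⇒ N=7.
Step 5. [col 2: E + O ≡ D (mod 10)] several values work for E in column 2 (E + O ≡ D (mod 10), carry-in 1); try E=0, so E=0.
Step 6. [col 2: E + O ≡ D (mod 10)] from column 2 (E=0, D=5, carry-in 1, digits 0,1,2,5,7 already taken and all letters distinct): O must equal 4 ⇒ O=4.
Step 7. [col 4: F + O ≡ M (mod 10)] no forcing yet in column 4 (carry-in 1); F=3 is free and consistent — try it. So F=3.
Step 8. [col 4: F + O ≡ M (mod 10)] from column 4 (F=3, O=4, carry-in 1, digits 0,1,2,3,4,5,7 already taken and all letters distinct): M must equal 8 ⇒ M=8.
Step 9. [col 5: Z + O ≡ J (mod 10)] in column 5 we have Z+O≡J with carry-in 0; given Z=2, O=4 and digits 0,1,2,3,4,5,7,8 already taken and all letters distinct, that pins J to 6. So J=6.

Answer: D=5, E=0, F=3, J=6, M=8, N=7, O=4, Y=1, Z=2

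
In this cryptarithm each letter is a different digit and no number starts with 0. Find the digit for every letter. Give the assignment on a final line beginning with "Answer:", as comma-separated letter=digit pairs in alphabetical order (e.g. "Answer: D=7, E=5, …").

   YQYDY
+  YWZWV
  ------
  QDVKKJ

Step 1. [col 1: Y + V ≡ J (mod 10)] several values work for Y in column 1 (Y + V ≡ J (mod 10), carry-in 0); try Y=6, so Y=6.
Step 2. [Q] Q is the leading digit of a 6-digit sum of two 5-digit numbers; the final carry is exactly 1 ⇒ Q=1.
Step 3. [col 1: Y + V ≡ J (mod 10)] V=9 is one option consistent with column 1 (Y + V ≡ J (mod 10), carry-in 0) — take it, so V=9.
Step 4. [col 1: Y + V ≡ J (mod 10)] column 1: given Y=6, V=9, carry-in 0, and digits 1,6,9 already taken and all letters distinct, Y+V≡J (mod 10) forces J=5 ⇒ J=5.
Step 5. [col 2: D + W ≡ K (mod 10)] no forcing yet in column 2 (carry-in 1); K=0 is free and consistent — try it. So K=0.
Step 6. [col 2: D + W ≡ K (mod 10)] W=7 is one option consistent with column 2 (D + W ≡ K (mod 10), carry-in 1) — take it. So W=7.
Step 7. [col 2: D + W ≡ K (mod 10)] column 2 reads D+W+carry(1)=K with W=7, K=0; with digits 0,1,5,6,7,9 already taken and all letters distinct, the only value for D is 2 ⇒ D=2.
Step 8. [col 3: Y + Z ≡ K (mod 10)] column 3: given Y=6, K=0, carry-in 1, and digits 0,1,2,5,6,7,9 already taken and all letters distinct, Y+Z≡K (mod 10) forces Z=3 ⇒ Z=3.

Answer: D=2, J=5, K=0, Q=1, V=9, W=7, Y=6, Z=3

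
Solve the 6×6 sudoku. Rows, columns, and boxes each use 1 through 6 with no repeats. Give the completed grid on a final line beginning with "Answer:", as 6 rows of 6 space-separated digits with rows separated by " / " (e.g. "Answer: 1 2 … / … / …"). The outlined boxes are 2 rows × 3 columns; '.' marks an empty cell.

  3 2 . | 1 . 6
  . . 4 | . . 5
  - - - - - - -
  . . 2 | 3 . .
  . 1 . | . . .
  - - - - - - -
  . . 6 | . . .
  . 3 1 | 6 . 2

Step 1. [r4c6∈{4}] r4c6 is down to just 4, so r4c6=4.
Step 2. [r5c4∈{4,5}] r5c4 is the only open cell in col 4 admitting 4 ⇒ r5c4=4.
Step 3. [r4c4∈{2,5}] across col 4, 5 lands solely at r4c4 ⇒ r4c4=5.
Step 4. [r5c2∈{5}] nothing but 5 survives at r5c2 ⇒ r5c2=5.
Step 5. [r4c1∈{6}] r4c1's peers cover all but 6. So r4c1=6.
Step 6. [r2c5∈{2,3}] in row 2, 3 fits only at r2c5, so r2c5=3.
Step 7. [r3c6∈{1}] only 1 remains possible at r3c6 ⇒ r3c6=1.
Step 8. [r6c1∈{4}] r6c1's peers cover all but 4. So r6c1=4.
Step 9. [r2c2∈{6}] r2c2 has the single candidate 6, so r2c2=6.
Step 10. [r1c3∈{5}] r1c3 has the single candidate 5, so r1c3=5.
Step 11. [r5c5∈{1}] r5c5 is down to just 1, so r5c5=1.
Step 12. [r6c5∈{5}] r6c5's peers cover all but 5 ⇒ r6c5=5.
Step 13. [r3c2∈{4}] only 4 remains possible at r3c2 ⇒ r3c2=4.
Step 14. [r2c4∈{2}] r2c4's peers cover all but 2, so r2c4=2.
Step 15. [r4c5∈{2}] nothing but 2 survives at r4c5 ⇒ r4c5=2.
Step 16. [r5c1∈{2}] r5c1 is down to just 2, so r5c1=2.
Step 17. [r3c5∈{6}] r3c5 has the single candidate 6. So r3c5=6.
Step 18. [r3c1∈{5}] only 5 remains possible at r3c1, so r3c1=5.
Step 19. [r1c5∈{4}] only 4 remains possible at r1c5. So r1c5=4.
Step 20. [r4c3∈{3}] r4c3 has the single candidate 3, so r4c3=3.
Step 21. [r2c1∈{1}] r2c1 is down to just 1, so r2c1=1.
Step 22. [r5c6∈{3}] r5c6 has the single candidate 3. So r5c6=3.

Answer: 3 2 5 1 4 6 / 1 6 4 2 3 5 / 5 4 2 3 6 1 / 6 1 3 5 2 4 / 2 5 6 4 1 3 / 4 3 1 6 5 2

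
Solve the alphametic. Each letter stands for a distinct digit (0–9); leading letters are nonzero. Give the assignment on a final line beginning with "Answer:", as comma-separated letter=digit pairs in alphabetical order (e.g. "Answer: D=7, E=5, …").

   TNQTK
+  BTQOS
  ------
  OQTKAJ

Step 1. [col 1: K + S ≡ J (mod 10)] column 1 (K + S ≡ J (mod 10), carry-in 0) doesn't pin S yet; pick S=2 and continue ⇒ S=2.
Step 2. [col 1: K + S ≡ J (mod 10)] several values work for J in column 1 (K + S ≡ J (mod 10), carry-in 0); try J=8 ⇒ J=8.
Step 3. [O] O is the leading digit of a 6-digit sum of two 5-digit numbers; the final carry is exactly 1 ⇒ O=1.
Step 4. [col 1: K + S ≡ J (mod 10)] from column 1 (S=2, J=8, carry-in 0, digits 1,2,8 already taken and all letters distinct): K must equal 6, so K=6.
Step 5. [col 2: T + O ≡ A (mod 10)] column 2 (T + O ≡ A (mod 10), carry-in 0) doesn't pin A yet; pick A=5 and continue ⇒ A=5.
Step 6. [col 2: T + O ≡ A (mod 10)] in column 2 we have T+O≡A with carry-in 0; given O=1, A=5 and digits 1,2,5,6,8 already taken and all letters distinct, that pins T to 4, so T=4.
Step 7. [col 3: Q + Q ≡ K (mod 10)] column 3: given K=6, carry-in 0, and digits 1,2,4,5,6,8 already taken and all letters distinct, Q+Q≡K (mod 10) forces Q=3 ⇒ Q=3.
Step 8. [col 4: N + T ≡ T (mod 10)] from column 4 (T=4, carry-in 0, digits 1,2,3,4,5,6,8 already taken and all letters distinct): N must equal 0. So N=0.
Step 9. [col 5: T + B ≡ Q (mod 10)] from column 5 (T=4, Q=3, carry-in 0, digits 0,1,2,3,4,5,6,8 already taken and all letters distinct): B must equal 9, so B=9.

Answer: A=5, B=9, J=8, K=6, N=0, O=1, Q=3, S=2, T=4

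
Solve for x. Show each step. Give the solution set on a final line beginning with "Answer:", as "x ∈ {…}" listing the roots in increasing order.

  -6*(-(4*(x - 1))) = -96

Step 1. [-6*(-(4*(x - 1))) = -96] divide by the outer -6. So div: -(4*(x - 1)) = 16.
Step 2. [-(4*(x - 1)) = 16] flip signs both sides ⇒ neg: 4*(x - 1) = -16.
Step 3. [4*(x - 1) = -16] 4·(inner) — divide through by 4. So div: x - 1 = -4.
Step 4. [x - 1 = -4] add 1: x sits inside (… - 1). So sub: x = -3.

Answer: x ∈ {-3}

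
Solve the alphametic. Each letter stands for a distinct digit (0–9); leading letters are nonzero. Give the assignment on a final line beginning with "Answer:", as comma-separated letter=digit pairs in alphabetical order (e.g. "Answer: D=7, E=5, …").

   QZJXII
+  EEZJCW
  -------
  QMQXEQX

Step 1. [col 1: I + W ≡ X (mod 10)] column 1 (I + W ≡ X (mod 10), carry-in 0) doesn't pin I yet; pick I=6 and continue ⇒ I=6.
Step 2. [col 1: I + W ≡ X (mod 10)] several values work for W in column 1 (I + W ≡ X (mod 10), carry-in 0); try W=9, so W=9.
Step 3. [col 1: I + W ≡ X (mod 10)] column 1 reads I+W+carry(0)=X with I=6, W=9; with digits 6,9 already taken and all letters distinct, the only value for X is 5 ⇒ X=5.
Step 4. [col 2: I + C ≡ Q (mod 10)] several values work for C in column 2 (I + C ≡ Q (mod 10), carry-in 1); try C=4. So C=4.
Step 5. [col 2: I + C ≡ Q (mod 10)] in column 2 we have I+C≡Q with carry-in 1; given I=6, C=4 and digits 4,5,6,9 already taken and all letters distinct, that pins Q to 1. So Q=1.
Step 6. [col 3: X + J ≡ E (mod 10)] J=2 is one option consistent with column 3 (X + J ≡ E (mod 10), carry-in 1) — take it. So J=2.
Step 7. [col 3: X + J ≡ E (mod 10)] in column 3 we have X+J≡E with carry-in 1; given X=5, J=2 and digits 1,2,4,5,6,9 already taken and all letters distinct, that pins E to 8 ⇒ E=8.
Step 8. [col 4: J + Z ≡ X (mod 10)] column 4 reads J+Z+carry(0)=X with J=2, X=5; with digits 1,2,4,5,6,8,9 already taken and all letters distinct, the only value for Z is 3. So Z=3.
Step 9. [col 6: Q + E ≡ M (mod 10)] column 6 reads Q+E+carry(1)=M with Q=1, E=8; with digits 1,2,3,4,5,6,8,9 already taken and all letters distinct, the only value for M is 0. So M=0.

Answer: C=4, E=8, I=6, J=2, M=0, Q=1, W=9, X=5, Z=3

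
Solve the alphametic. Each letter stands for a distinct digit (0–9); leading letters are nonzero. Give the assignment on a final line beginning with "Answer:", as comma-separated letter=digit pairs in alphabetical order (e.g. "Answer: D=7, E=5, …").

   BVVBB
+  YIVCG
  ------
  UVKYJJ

Step 1. [col 1: B + G ≡ J (mod 10)] B=5 is one option consistent with column 1 (B + G ≡ J (mod 10), carry-in 0) — take it, so B=5.
Step 2. [U] adding two 5-digit numbers gives at most 5+1 digits, and here it does — U is that final carry and must be 1, so U=1.
Step 3. [col 1: B + G ≡ J (mod 10)] no forcing yet in column 1 (carry-in 0); J=3 is free and consistent — try it ⇒ J=3.
Step 4. [col 1: B + G ≡ J (mod 10)] column 1 reads B+G+carry(0)=J with B=5, J=3; with digits 1,3,5 already taken and all letters distinct, the only value for G is 8 ⇒ G=8.
Step 5. [col 2: B + C ≡ J (mod 10)] from column 2 (B=5, J=3, carry-in 1, digits 1,3,5,8 already taken and all letters distinct): C must equal 7. So C=7.
Step 6. [col 3: V + V ≡ Y (mod 10)] in column 3 we have V+V≡Y with carry-in 1; given nothing yet and digits 1,3,5,7,8 already taken and all letters distinct, that pins Y to 9, so Y=9.
Step 7. [col 3: V + V ≡ Y (mod 10)] column 3: given Y=9, carry-in 1, and digits 1,3,5,7,8,9 already taken and all letters distinct, V+V≡Y (mod 10) forces V=4, so V=4.
Step 8. [col 4: V + I ≡ K (mod 10)] no forcing yet in column 4 (carry-in 0); K=6 is free and consistent — try it. So K=6.
Step 9. [col 4: V + I ≡ K (mod 10)] column 4: given V=4, K=6, carry-in 0, and digits 1,3,4,5,6,7,8,9 already taken and all letters distinct, V+I≡K (mod 10) forces I=2, so I=2.

Answer: B=5, C=7, G=8, I=2, J=3, K=6, U=1, V=4, Y=9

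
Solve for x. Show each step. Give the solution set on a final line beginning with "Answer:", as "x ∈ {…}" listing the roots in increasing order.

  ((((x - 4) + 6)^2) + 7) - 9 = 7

Step 1. [((((x - 4) + 6)^2) + 7) - 9 = 7] add 9: x sits inside (… - 9), so sub: (((x - 4) + 6)^2) + 7 = 16.
Step 2. [(((x - 4) + 6)^2) + 7 = 16] +7 is outermost — subtract 7 both sides. So sub: ((x - 4) + 6)^2 = 9.
Step 3. [((x - 4) + 6)^2 = 9] √ both sides: 9 ≥ 0 gives two branches ⇒ sqrt: (x - 4) + 6 = 3 or -3.
Step 4. [(x - 4) + 6 = 3 or -3] 6 comes off first (subtract 6). So sub: x - 4 = -3 or -9.
Step 5. [x - 4 = -3 or -9] 4 comes off first (add 4), so sub: x = 1 or -5.

Answer: x ∈ {-5, 1}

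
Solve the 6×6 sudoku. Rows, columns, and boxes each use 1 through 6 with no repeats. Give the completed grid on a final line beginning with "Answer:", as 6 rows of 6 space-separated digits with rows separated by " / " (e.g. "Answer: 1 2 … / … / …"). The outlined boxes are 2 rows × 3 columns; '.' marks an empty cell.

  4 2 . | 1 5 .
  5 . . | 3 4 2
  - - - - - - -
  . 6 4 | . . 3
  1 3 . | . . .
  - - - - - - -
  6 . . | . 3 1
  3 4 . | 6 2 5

Step 1. [r4c3∈{2,5}] box 3 places 5 nowhere but r4c3. So r4c3=5.
Step 2. [r4c4∈{2,4}] row 4 places 2 nowhere but r4c4 ⇒ r4c4=2.
Step 3. [r2c3∈{1,6}] in row 2, 6 fits only at r2c3 ⇒ r2c3=6.
Step 4. [r4c6∈{4,6}] across row 4, 4 lands solely at r4c6 ⇒ r4c6=4.
Step 5. [r5c3∈{2}] only 2 remains possible at r5c3. So r5c3=2.
Step 6. [r3c4∈{5}] only 5 remains possible at r3c4, so r3c4=5.
Step 7. [r5c4∈{4}] r5c4's peers cover all but 4. So r5c4=4.
Step 8. [r5c2∈{5}] r5c2's peers cover all but 5 ⇒ r5c2=5.
Step 9. [r2c2∈{1}] r2c2 has the single candidate 1 ⇒ r2c2=1.
Step 10. [r1c3∈{3}] only 3 remains possible at r1c3, so r1c3=3.
Step 11. [r6c3∈{1}] nothing but 1 survives at r6c3. So r6c3=1.
Step 12. [r1c6∈{6}] only 6 remains possible at r1c6 ⇒ r1c6=6.
Step 13. [r3c5∈{1}] r3c5's peers cover all but 1 ⇒ r3c5=1.
Step 14. [r3c1∈{2}] r3c1 has the single candidate 2 ⇒ r3c1=2.
Step 15. [r4c5∈{6}] nothing but 6 survives at r4c5. So r4c5=6.

Answer: 4 2 3 1 5 6 / 5 1 6 3 4 2 / 2 6 4 5 1 3 / 1 3 5 2 6 4 / 6 5 2 4 3 1 / 3 4 1 6 2 5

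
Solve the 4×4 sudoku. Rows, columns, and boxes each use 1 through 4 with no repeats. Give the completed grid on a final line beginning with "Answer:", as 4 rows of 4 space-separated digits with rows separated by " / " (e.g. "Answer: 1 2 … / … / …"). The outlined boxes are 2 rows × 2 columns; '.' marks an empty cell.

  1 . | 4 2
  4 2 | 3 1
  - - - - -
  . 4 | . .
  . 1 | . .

Step 1. [r4c3∈{2}] r4c3 is down to just 2 ⇒ r4c3=2.
Step 2. [r4c1∈{3}] nothing but 3 survives at r4c1. So r4c1=3.
Step 3. [r3c3∈{1}] nothing but 1 survives at r3c3. So r3c3=1.
Step 4. [r3c4∈{3}] nothing but 3 survives at r3c4, so r3c4=3.
Step 5. [r1c2∈{3}] only 3 remains possible at r1c2. So r1c2=3.
Step 6. [r4c4∈{4}] only 4 remains possible at r4c4, so r4c4=4.
Step 7. [r3c1∈{2}] r3c1 is down to just 2. So r3c1=2.

Answer: 1 3 4 2 / 4 2 3 1 / 2 4 1 3 / 3 1 2 4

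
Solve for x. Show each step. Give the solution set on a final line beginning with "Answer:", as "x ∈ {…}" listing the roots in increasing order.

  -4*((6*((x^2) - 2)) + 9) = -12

Step 1. [-4*((6*((x^2) - 2)) + 9) = -12] LHS = -4·(…); ÷-4 both sides ⇒ div: (6*((x^2) - 2)) + 9 = 3.
Step 2. [(6*((x^2) - 2)) + 9 = 3] peel the +9: subtract 9 from each side, so sub: 6*((x^2) - 2) = -6.
Step 3. [6*((x^2) - 2) = -6] leading coefficient 6: divide by 6 ⇒ div: (x^2) - 2 = -1.
Step 4. [(x^2) - 2 = -1] 2 comes off first (add 2). So sub: x^2 = 1.
Step 5. [x^2 = 1] √ both sides: 1 ≥ 0 gives two branches, so sqrt: x = 1 or -1.

Answer: x ∈ {-1, 1}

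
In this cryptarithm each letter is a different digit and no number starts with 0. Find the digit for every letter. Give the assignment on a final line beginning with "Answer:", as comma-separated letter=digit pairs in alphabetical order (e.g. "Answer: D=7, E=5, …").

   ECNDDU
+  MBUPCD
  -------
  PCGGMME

Step 1. [P] the sum has 7 digits but both addends have 6; that extra leading digit P is the final carry, namely 1, so P=1.
Step 2. [col 1: U + D ≡ E (mod 10)] no forcing yet in column 1 (carry-in 0); E=2 is free and consistent — try it ⇒ E=2.
Step 3. [col 1: U + D ≡ E (mod 10)] U=5 is one option consistent with column 1 (U + D ≡ E (mod 10), carry-in 0) — take it ⇒ U=5.
Step 4. [col 1: U + D ≡ E (mod 10)] column 1 reads U+D+carry(0)=E with U=5, E=2; with digits 1,2,5 already taken and all letters distinct, the only value for D is 7. So D=7.
Step 5. [col 2: D + C ≡ M (mod 10)] several values work for C in column 2 (D + C ≡ M (mod 10), carry-in 1); try C=0, so C=0.
Step 6. [col 2: D + C ≡ M (mod 10)] column 2 reads D+C+carry(1)=M with D=7, C=0; with digits 0,1,2,5,7 already taken and all letters distinct, the only value for M is 8 ⇒ M=8.
Step 7. [col 4: N + U ≡ G (mod 10)] several values work for G in column 4 (N + U ≡ G (mod 10), carry-in 0); try G=4. So G=4.
Step 8. [col 4: N + U ≡ G (mod 10)] column 4: given U=5, G=4, carry-in 0, and digits 0,1,2,4,5,7,8 already taken and all letters distinct, N+U≡G (mod 10) forces N=9 ⇒ N=9.
Step 9. [col 5: C + B ≡ G (mod 10)] from column 5 (C=0, G=4, carry-in 1, digits 0,1,2,4,5,7,8,9 already taken and all letters distinct): B must equal 3. So B=3.

Answer: B=3, C=0, D=7, E=2, G=4, M=8, N=9, P=1, U=5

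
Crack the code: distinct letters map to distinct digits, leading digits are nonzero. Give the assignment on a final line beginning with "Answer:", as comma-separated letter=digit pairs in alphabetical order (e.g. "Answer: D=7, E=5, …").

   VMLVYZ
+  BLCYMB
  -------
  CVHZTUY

Step 1. [C] C is the leading digit of a 7-digit sum of two 6-digit numbers; the final carry is exactly 1, so C=1.
Step 2. [col 1: Z + B ≡ Y (mod 10)] Y=7 is one option consistent with column 1 (Z + B ≡ Y (mod 10), carry-in 0) — take it, so Y=7.
Step 3. [col 1: Z + B ≡ Y (mod 10)] several values work for B in column 1 (Z + B ≡ Y (mod 10), carry-in 0); try B=9 ⇒ B=9.
Step 4. [col 1: Z + B ≡ Y (mod 10)] in column 1 we have Z+B≡Y with carry-in 0; given B=9, Y=7 and digits 1,7,9 already taken and all letters distinct, that pins Z to 8. So Z=8.
Step 5. [col 2: Y + M ≡ U (mod 10)] column 2 (Y + M ≡ U (mod 10), carry-in 1) doesn't pin M yet; pick M=4 and continue, so M=4.
Step 6. [col 2: Y + M ≡ U (mod 10)] column 2: given Y=7, M=4, carry-in 1, and digits 1,4,7,8,9 already taken and all letters distinct, Y+M≡U (mod 10) forces U=2 ⇒ U=2.
Step 7. [col 3: V + Y ≡ T (mod 10)] column 3: given Y=7, carry-in 1, and digits 1,2,4,7,8,9 already taken and all letters distinct, V+Y≡T (mod 10) forces T=3, so T=3.
Step 8. [col 3: V + Y ≡ T (mod 10)] in column 3 we have V+Y≡T with carry-in 1; given Y=7, T=3 and digits 1,2,3,4,7,8,9 already taken and all letters distinct, that pins V to 5 ⇒ V=5.
Step 9. [col 4: L + C ≡ Z (mod 10)] column 4 reads L+C+carry(1)=Z with C=1, Z=8; with digits 1,2,3,4,5,7,8,9 already taken and all letters distinct, the only value for L is 6. So L=6.
Step 10. [col 5: M + L ≡ H (mod 10)] column 5: given M=4, L=6, carry-in 0, and digits 1,2,3,4,5,6,7,8,9 already taken and all letters distinct, M+L≡H (mod 10) forces H=0, so H=0.

Answer: B=9, C=1, H=0, L=6, M=4, T=3, U=2, V=5, Y=7, Z=8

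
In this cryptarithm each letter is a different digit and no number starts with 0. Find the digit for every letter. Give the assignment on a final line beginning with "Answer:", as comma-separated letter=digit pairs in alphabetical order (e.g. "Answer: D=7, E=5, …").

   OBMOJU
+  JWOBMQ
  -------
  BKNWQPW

Step 1. [col 1: U + Q ≡ W (mod 10)] column 1 (U + Q ≡ W (mod 10), carry-in 0) doesn't pin Q yet; pick Q=5 and continue. So Q=5.
Step 2. [col 1: U + Q ≡ W (mod 10)] column 1 (U + Q ≡ W (mod 10), carry-in 0) doesn't pin U yet; pick U=2 and continue, so U=2.
Step 3. [B] the sum has 7 digits but both addends have 6; that extra leading digit B is the final carry, namely 1, so B=1.
Step 4. [col 1: U + Q ≡ W (mod 10)] from column 1 (U=2, Q=5, carry-in 0, digits 1,2,5 already taken and all letters distinct): W must equal 7, so W=7.
Step 5. [col 2: J + M ≡ P (mod 10)] no forcing yet in column 2 (carry-in 0); P=9 is free and consistent — try it. So P=9.
Step 6. [col 2: J + M ≡ P (mod 10)] J=6 is one option consistent with column 2 (J + M ≡ P (mod 10), carry-in 0) — take it ⇒ J=6.
Step 7. [col 2: J + M ≡ P (mod 10)] from column 2 (J=6, P=9, carry-in 0, digits 1,2,5,6,7,9 already taken and all letters distinct): M must equal 3 ⇒ M=3.
Step 8. [col 3: O + B ≡ Q (mod 10)] in column 3 we have O+B≡Q with carry-in 0; given B=1, Q=5 and digits 1,2,3,5,6,7,9 already taken and all letters distinct, that pins O to 4, so O=4.
Step 9. [col 5: B + W ≡ N (mod 10)] column 5: given B=1, W=7, carry-in 0, and digits 1,2,3,4,5,6,7,9 already taken and all letters distinct, B+W≡N (mod 10) forces N=8. So N=8.
Step 10. [col 6: O + J ≡ K (mod 10)] column 6 reads O+J+carry(0)=K with O=4, J=6; with digits 1,2,3,4,5,6,7,8,9 already taken and all letters distinct, the only value for K is 0 ⇒ K=0.

Answer: B=1, J=6, K=0, M=3, N=8, O=4, P=9, Q=5, U=2, W=7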